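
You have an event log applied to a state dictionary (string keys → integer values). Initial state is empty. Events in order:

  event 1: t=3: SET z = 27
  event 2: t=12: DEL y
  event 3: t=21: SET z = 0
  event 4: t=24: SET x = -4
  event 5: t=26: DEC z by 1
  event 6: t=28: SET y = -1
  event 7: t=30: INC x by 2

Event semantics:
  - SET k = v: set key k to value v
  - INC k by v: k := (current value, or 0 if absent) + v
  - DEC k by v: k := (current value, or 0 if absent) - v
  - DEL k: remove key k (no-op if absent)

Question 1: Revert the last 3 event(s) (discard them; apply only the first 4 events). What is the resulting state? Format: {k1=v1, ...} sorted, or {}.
Keep first 4 events (discard last 3):
  after event 1 (t=3: SET z = 27): {z=27}
  after event 2 (t=12: DEL y): {z=27}
  after event 3 (t=21: SET z = 0): {z=0}
  after event 4 (t=24: SET x = -4): {x=-4, z=0}

Answer: {x=-4, z=0}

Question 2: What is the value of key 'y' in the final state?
Answer: -1

Derivation:
Track key 'y' through all 7 events:
  event 1 (t=3: SET z = 27): y unchanged
  event 2 (t=12: DEL y): y (absent) -> (absent)
  event 3 (t=21: SET z = 0): y unchanged
  event 4 (t=24: SET x = -4): y unchanged
  event 5 (t=26: DEC z by 1): y unchanged
  event 6 (t=28: SET y = -1): y (absent) -> -1
  event 7 (t=30: INC x by 2): y unchanged
Final: y = -1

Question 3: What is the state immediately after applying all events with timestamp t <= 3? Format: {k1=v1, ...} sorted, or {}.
Apply events with t <= 3 (1 events):
  after event 1 (t=3: SET z = 27): {z=27}

Answer: {z=27}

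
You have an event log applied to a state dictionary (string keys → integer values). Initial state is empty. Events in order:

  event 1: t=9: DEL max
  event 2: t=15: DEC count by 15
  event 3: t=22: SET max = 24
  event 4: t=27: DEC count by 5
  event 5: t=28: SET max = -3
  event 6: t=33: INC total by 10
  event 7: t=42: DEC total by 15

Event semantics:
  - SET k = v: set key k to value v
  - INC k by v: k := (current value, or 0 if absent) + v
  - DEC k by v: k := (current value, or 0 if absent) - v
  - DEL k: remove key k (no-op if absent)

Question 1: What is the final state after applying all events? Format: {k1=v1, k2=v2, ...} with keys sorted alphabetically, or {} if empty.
  after event 1 (t=9: DEL max): {}
  after event 2 (t=15: DEC count by 15): {count=-15}
  after event 3 (t=22: SET max = 24): {count=-15, max=24}
  after event 4 (t=27: DEC count by 5): {count=-20, max=24}
  after event 5 (t=28: SET max = -3): {count=-20, max=-3}
  after event 6 (t=33: INC total by 10): {count=-20, max=-3, total=10}
  after event 7 (t=42: DEC total by 15): {count=-20, max=-3, total=-5}

Answer: {count=-20, max=-3, total=-5}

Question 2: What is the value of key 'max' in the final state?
Track key 'max' through all 7 events:
  event 1 (t=9: DEL max): max (absent) -> (absent)
  event 2 (t=15: DEC count by 15): max unchanged
  event 3 (t=22: SET max = 24): max (absent) -> 24
  event 4 (t=27: DEC count by 5): max unchanged
  event 5 (t=28: SET max = -3): max 24 -> -3
  event 6 (t=33: INC total by 10): max unchanged
  event 7 (t=42: DEC total by 15): max unchanged
Final: max = -3

Answer: -3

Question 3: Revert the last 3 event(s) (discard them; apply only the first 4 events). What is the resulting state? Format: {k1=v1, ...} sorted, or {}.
Keep first 4 events (discard last 3):
  after event 1 (t=9: DEL max): {}
  after event 2 (t=15: DEC count by 15): {count=-15}
  after event 3 (t=22: SET max = 24): {count=-15, max=24}
  after event 4 (t=27: DEC count by 5): {count=-20, max=24}

Answer: {count=-20, max=24}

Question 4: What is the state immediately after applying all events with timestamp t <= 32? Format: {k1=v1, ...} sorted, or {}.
Answer: {count=-20, max=-3}

Derivation:
Apply events with t <= 32 (5 events):
  after event 1 (t=9: DEL max): {}
  after event 2 (t=15: DEC count by 15): {count=-15}
  after event 3 (t=22: SET max = 24): {count=-15, max=24}
  after event 4 (t=27: DEC count by 5): {count=-20, max=24}
  after event 5 (t=28: SET max = -3): {count=-20, max=-3}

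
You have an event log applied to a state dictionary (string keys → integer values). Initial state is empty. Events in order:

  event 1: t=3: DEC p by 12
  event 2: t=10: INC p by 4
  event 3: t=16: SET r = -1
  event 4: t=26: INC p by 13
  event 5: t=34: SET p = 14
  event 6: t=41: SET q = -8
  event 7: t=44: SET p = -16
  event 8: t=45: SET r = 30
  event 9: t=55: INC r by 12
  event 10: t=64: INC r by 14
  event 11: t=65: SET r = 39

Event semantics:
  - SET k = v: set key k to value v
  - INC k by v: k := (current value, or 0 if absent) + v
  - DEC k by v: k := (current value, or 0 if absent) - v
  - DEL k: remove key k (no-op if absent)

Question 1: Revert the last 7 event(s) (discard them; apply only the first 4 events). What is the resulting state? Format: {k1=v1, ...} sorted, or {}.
Answer: {p=5, r=-1}

Derivation:
Keep first 4 events (discard last 7):
  after event 1 (t=3: DEC p by 12): {p=-12}
  after event 2 (t=10: INC p by 4): {p=-8}
  after event 3 (t=16: SET r = -1): {p=-8, r=-1}
  after event 4 (t=26: INC p by 13): {p=5, r=-1}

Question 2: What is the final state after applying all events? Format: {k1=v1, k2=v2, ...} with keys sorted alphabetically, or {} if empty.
  after event 1 (t=3: DEC p by 12): {p=-12}
  after event 2 (t=10: INC p by 4): {p=-8}
  after event 3 (t=16: SET r = -1): {p=-8, r=-1}
  after event 4 (t=26: INC p by 13): {p=5, r=-1}
  after event 5 (t=34: SET p = 14): {p=14, r=-1}
  after event 6 (t=41: SET q = -8): {p=14, q=-8, r=-1}
  after event 7 (t=44: SET p = -16): {p=-16, q=-8, r=-1}
  after event 8 (t=45: SET r = 30): {p=-16, q=-8, r=30}
  after event 9 (t=55: INC r by 12): {p=-16, q=-8, r=42}
  after event 10 (t=64: INC r by 14): {p=-16, q=-8, r=56}
  after event 11 (t=65: SET r = 39): {p=-16, q=-8, r=39}

Answer: {p=-16, q=-8, r=39}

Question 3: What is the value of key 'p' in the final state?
Answer: -16

Derivation:
Track key 'p' through all 11 events:
  event 1 (t=3: DEC p by 12): p (absent) -> -12
  event 2 (t=10: INC p by 4): p -12 -> -8
  event 3 (t=16: SET r = -1): p unchanged
  event 4 (t=26: INC p by 13): p -8 -> 5
  event 5 (t=34: SET p = 14): p 5 -> 14
  event 6 (t=41: SET q = -8): p unchanged
  event 7 (t=44: SET p = -16): p 14 -> -16
  event 8 (t=45: SET r = 30): p unchanged
  event 9 (t=55: INC r by 12): p unchanged
  event 10 (t=64: INC r by 14): p unchanged
  event 11 (t=65: SET r = 39): p unchanged
Final: p = -16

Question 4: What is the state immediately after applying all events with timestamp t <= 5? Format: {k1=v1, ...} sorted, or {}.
Apply events with t <= 5 (1 events):
  after event 1 (t=3: DEC p by 12): {p=-12}

Answer: {p=-12}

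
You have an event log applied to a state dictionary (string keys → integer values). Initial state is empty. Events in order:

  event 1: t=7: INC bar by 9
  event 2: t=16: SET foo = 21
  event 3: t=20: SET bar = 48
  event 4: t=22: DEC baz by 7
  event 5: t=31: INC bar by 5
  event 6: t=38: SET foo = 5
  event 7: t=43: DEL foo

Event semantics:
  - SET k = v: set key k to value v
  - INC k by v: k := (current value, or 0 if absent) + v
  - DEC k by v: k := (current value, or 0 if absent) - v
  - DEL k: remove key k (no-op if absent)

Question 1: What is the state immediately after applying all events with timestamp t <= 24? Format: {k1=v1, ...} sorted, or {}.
Answer: {bar=48, baz=-7, foo=21}

Derivation:
Apply events with t <= 24 (4 events):
  after event 1 (t=7: INC bar by 9): {bar=9}
  after event 2 (t=16: SET foo = 21): {bar=9, foo=21}
  after event 3 (t=20: SET bar = 48): {bar=48, foo=21}
  after event 4 (t=22: DEC baz by 7): {bar=48, baz=-7, foo=21}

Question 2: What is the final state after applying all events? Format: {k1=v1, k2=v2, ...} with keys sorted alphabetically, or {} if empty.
Answer: {bar=53, baz=-7}

Derivation:
  after event 1 (t=7: INC bar by 9): {bar=9}
  after event 2 (t=16: SET foo = 21): {bar=9, foo=21}
  after event 3 (t=20: SET bar = 48): {bar=48, foo=21}
  after event 4 (t=22: DEC baz by 7): {bar=48, baz=-7, foo=21}
  after event 5 (t=31: INC bar by 5): {bar=53, baz=-7, foo=21}
  after event 6 (t=38: SET foo = 5): {bar=53, baz=-7, foo=5}
  after event 7 (t=43: DEL foo): {bar=53, baz=-7}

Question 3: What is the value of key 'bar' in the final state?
Answer: 53

Derivation:
Track key 'bar' through all 7 events:
  event 1 (t=7: INC bar by 9): bar (absent) -> 9
  event 2 (t=16: SET foo = 21): bar unchanged
  event 3 (t=20: SET bar = 48): bar 9 -> 48
  event 4 (t=22: DEC baz by 7): bar unchanged
  event 5 (t=31: INC bar by 5): bar 48 -> 53
  event 6 (t=38: SET foo = 5): bar unchanged
  event 7 (t=43: DEL foo): bar unchanged
Final: bar = 53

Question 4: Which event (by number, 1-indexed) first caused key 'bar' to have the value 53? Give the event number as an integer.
Looking for first event where bar becomes 53:
  event 1: bar = 9
  event 2: bar = 9
  event 3: bar = 48
  event 4: bar = 48
  event 5: bar 48 -> 53  <-- first match

Answer: 5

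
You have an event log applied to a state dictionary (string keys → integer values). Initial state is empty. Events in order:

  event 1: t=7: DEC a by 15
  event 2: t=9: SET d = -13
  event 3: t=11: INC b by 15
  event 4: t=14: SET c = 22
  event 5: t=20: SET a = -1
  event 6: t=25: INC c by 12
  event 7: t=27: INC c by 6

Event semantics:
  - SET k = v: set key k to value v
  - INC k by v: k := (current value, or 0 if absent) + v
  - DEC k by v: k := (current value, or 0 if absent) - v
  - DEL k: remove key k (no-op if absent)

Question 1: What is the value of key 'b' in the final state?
Track key 'b' through all 7 events:
  event 1 (t=7: DEC a by 15): b unchanged
  event 2 (t=9: SET d = -13): b unchanged
  event 3 (t=11: INC b by 15): b (absent) -> 15
  event 4 (t=14: SET c = 22): b unchanged
  event 5 (t=20: SET a = -1): b unchanged
  event 6 (t=25: INC c by 12): b unchanged
  event 7 (t=27: INC c by 6): b unchanged
Final: b = 15

Answer: 15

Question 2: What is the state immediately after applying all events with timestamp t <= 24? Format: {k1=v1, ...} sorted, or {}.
Answer: {a=-1, b=15, c=22, d=-13}

Derivation:
Apply events with t <= 24 (5 events):
  after event 1 (t=7: DEC a by 15): {a=-15}
  after event 2 (t=9: SET d = -13): {a=-15, d=-13}
  after event 3 (t=11: INC b by 15): {a=-15, b=15, d=-13}
  after event 4 (t=14: SET c = 22): {a=-15, b=15, c=22, d=-13}
  after event 5 (t=20: SET a = -1): {a=-1, b=15, c=22, d=-13}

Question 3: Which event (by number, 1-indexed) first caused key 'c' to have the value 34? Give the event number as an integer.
Looking for first event where c becomes 34:
  event 4: c = 22
  event 5: c = 22
  event 6: c 22 -> 34  <-- first match

Answer: 6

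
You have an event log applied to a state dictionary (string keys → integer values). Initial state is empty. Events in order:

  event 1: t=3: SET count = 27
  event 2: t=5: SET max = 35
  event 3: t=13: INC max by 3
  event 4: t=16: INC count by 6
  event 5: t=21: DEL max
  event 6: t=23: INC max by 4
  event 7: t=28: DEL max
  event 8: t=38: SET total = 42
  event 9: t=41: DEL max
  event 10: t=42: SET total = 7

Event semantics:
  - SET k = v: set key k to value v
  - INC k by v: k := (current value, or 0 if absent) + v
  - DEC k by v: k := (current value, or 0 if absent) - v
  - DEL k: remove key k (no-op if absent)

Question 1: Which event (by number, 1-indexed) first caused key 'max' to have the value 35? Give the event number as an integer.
Answer: 2

Derivation:
Looking for first event where max becomes 35:
  event 2: max (absent) -> 35  <-- first match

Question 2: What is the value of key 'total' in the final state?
Track key 'total' through all 10 events:
  event 1 (t=3: SET count = 27): total unchanged
  event 2 (t=5: SET max = 35): total unchanged
  event 3 (t=13: INC max by 3): total unchanged
  event 4 (t=16: INC count by 6): total unchanged
  event 5 (t=21: DEL max): total unchanged
  event 6 (t=23: INC max by 4): total unchanged
  event 7 (t=28: DEL max): total unchanged
  event 8 (t=38: SET total = 42): total (absent) -> 42
  event 9 (t=41: DEL max): total unchanged
  event 10 (t=42: SET total = 7): total 42 -> 7
Final: total = 7

Answer: 7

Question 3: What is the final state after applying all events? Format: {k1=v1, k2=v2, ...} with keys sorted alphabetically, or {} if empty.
Answer: {count=33, total=7}

Derivation:
  after event 1 (t=3: SET count = 27): {count=27}
  after event 2 (t=5: SET max = 35): {count=27, max=35}
  after event 3 (t=13: INC max by 3): {count=27, max=38}
  after event 4 (t=16: INC count by 6): {count=33, max=38}
  after event 5 (t=21: DEL max): {count=33}
  after event 6 (t=23: INC max by 4): {count=33, max=4}
  after event 7 (t=28: DEL max): {count=33}
  after event 8 (t=38: SET total = 42): {count=33, total=42}
  after event 9 (t=41: DEL max): {count=33, total=42}
  after event 10 (t=42: SET total = 7): {count=33, total=7}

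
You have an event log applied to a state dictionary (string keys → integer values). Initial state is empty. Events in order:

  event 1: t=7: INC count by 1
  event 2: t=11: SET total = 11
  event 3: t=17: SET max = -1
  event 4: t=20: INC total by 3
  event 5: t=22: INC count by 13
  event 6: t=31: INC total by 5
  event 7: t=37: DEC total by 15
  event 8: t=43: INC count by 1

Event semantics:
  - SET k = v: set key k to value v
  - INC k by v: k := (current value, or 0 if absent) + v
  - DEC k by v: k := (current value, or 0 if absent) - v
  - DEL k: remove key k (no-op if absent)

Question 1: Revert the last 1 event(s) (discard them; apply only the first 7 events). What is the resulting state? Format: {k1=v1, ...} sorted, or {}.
Keep first 7 events (discard last 1):
  after event 1 (t=7: INC count by 1): {count=1}
  after event 2 (t=11: SET total = 11): {count=1, total=11}
  after event 3 (t=17: SET max = -1): {count=1, max=-1, total=11}
  after event 4 (t=20: INC total by 3): {count=1, max=-1, total=14}
  after event 5 (t=22: INC count by 13): {count=14, max=-1, total=14}
  after event 6 (t=31: INC total by 5): {count=14, max=-1, total=19}
  after event 7 (t=37: DEC total by 15): {count=14, max=-1, total=4}

Answer: {count=14, max=-1, total=4}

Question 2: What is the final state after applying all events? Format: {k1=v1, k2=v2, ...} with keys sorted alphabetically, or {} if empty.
  after event 1 (t=7: INC count by 1): {count=1}
  after event 2 (t=11: SET total = 11): {count=1, total=11}
  after event 3 (t=17: SET max = -1): {count=1, max=-1, total=11}
  after event 4 (t=20: INC total by 3): {count=1, max=-1, total=14}
  after event 5 (t=22: INC count by 13): {count=14, max=-1, total=14}
  after event 6 (t=31: INC total by 5): {count=14, max=-1, total=19}
  after event 7 (t=37: DEC total by 15): {count=14, max=-1, total=4}
  after event 8 (t=43: INC count by 1): {count=15, max=-1, total=4}

Answer: {count=15, max=-1, total=4}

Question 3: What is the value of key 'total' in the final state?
Answer: 4

Derivation:
Track key 'total' through all 8 events:
  event 1 (t=7: INC count by 1): total unchanged
  event 2 (t=11: SET total = 11): total (absent) -> 11
  event 3 (t=17: SET max = -1): total unchanged
  event 4 (t=20: INC total by 3): total 11 -> 14
  event 5 (t=22: INC count by 13): total unchanged
  event 6 (t=31: INC total by 5): total 14 -> 19
  event 7 (t=37: DEC total by 15): total 19 -> 4
  event 8 (t=43: INC count by 1): total unchanged
Final: total = 4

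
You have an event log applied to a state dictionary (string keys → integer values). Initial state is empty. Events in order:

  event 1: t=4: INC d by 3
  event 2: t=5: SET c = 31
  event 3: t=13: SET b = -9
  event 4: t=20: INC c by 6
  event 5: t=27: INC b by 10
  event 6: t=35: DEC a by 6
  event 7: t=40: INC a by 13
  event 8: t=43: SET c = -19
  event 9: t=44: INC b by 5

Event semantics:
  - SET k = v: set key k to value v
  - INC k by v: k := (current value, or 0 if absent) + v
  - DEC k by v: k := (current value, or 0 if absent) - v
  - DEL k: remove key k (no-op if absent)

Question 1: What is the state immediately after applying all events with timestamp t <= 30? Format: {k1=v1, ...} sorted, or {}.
Apply events with t <= 30 (5 events):
  after event 1 (t=4: INC d by 3): {d=3}
  after event 2 (t=5: SET c = 31): {c=31, d=3}
  after event 3 (t=13: SET b = -9): {b=-9, c=31, d=3}
  after event 4 (t=20: INC c by 6): {b=-9, c=37, d=3}
  after event 5 (t=27: INC b by 10): {b=1, c=37, d=3}

Answer: {b=1, c=37, d=3}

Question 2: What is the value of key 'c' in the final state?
Track key 'c' through all 9 events:
  event 1 (t=4: INC d by 3): c unchanged
  event 2 (t=5: SET c = 31): c (absent) -> 31
  event 3 (t=13: SET b = -9): c unchanged
  event 4 (t=20: INC c by 6): c 31 -> 37
  event 5 (t=27: INC b by 10): c unchanged
  event 6 (t=35: DEC a by 6): c unchanged
  event 7 (t=40: INC a by 13): c unchanged
  event 8 (t=43: SET c = -19): c 37 -> -19
  event 9 (t=44: INC b by 5): c unchanged
Final: c = -19

Answer: -19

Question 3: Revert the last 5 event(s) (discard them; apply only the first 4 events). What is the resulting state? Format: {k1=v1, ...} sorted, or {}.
Keep first 4 events (discard last 5):
  after event 1 (t=4: INC d by 3): {d=3}
  after event 2 (t=5: SET c = 31): {c=31, d=3}
  after event 3 (t=13: SET b = -9): {b=-9, c=31, d=3}
  after event 4 (t=20: INC c by 6): {b=-9, c=37, d=3}

Answer: {b=-9, c=37, d=3}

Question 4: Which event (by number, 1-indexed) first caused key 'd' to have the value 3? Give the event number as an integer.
Answer: 1

Derivation:
Looking for first event where d becomes 3:
  event 1: d (absent) -> 3  <-- first match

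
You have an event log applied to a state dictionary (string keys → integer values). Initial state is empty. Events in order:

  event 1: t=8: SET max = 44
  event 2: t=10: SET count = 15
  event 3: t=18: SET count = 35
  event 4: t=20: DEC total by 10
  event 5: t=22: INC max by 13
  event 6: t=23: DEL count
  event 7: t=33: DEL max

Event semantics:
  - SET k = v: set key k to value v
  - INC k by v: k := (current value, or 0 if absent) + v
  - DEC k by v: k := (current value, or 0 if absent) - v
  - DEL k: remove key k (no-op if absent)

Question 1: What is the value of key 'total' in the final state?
Answer: -10

Derivation:
Track key 'total' through all 7 events:
  event 1 (t=8: SET max = 44): total unchanged
  event 2 (t=10: SET count = 15): total unchanged
  event 3 (t=18: SET count = 35): total unchanged
  event 4 (t=20: DEC total by 10): total (absent) -> -10
  event 5 (t=22: INC max by 13): total unchanged
  event 6 (t=23: DEL count): total unchanged
  event 7 (t=33: DEL max): total unchanged
Final: total = -10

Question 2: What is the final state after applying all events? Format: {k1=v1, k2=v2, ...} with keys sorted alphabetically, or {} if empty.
  after event 1 (t=8: SET max = 44): {max=44}
  after event 2 (t=10: SET count = 15): {count=15, max=44}
  after event 3 (t=18: SET count = 35): {count=35, max=44}
  after event 4 (t=20: DEC total by 10): {count=35, max=44, total=-10}
  after event 5 (t=22: INC max by 13): {count=35, max=57, total=-10}
  after event 6 (t=23: DEL count): {max=57, total=-10}
  after event 7 (t=33: DEL max): {total=-10}

Answer: {total=-10}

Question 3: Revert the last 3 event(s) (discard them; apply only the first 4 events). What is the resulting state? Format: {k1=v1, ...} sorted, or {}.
Keep first 4 events (discard last 3):
  after event 1 (t=8: SET max = 44): {max=44}
  after event 2 (t=10: SET count = 15): {count=15, max=44}
  after event 3 (t=18: SET count = 35): {count=35, max=44}
  after event 4 (t=20: DEC total by 10): {count=35, max=44, total=-10}

Answer: {count=35, max=44, total=-10}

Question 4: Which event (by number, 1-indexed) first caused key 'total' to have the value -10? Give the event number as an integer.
Looking for first event where total becomes -10:
  event 4: total (absent) -> -10  <-- first match

Answer: 4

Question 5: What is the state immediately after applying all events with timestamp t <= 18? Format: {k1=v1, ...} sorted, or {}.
Apply events with t <= 18 (3 events):
  after event 1 (t=8: SET max = 44): {max=44}
  after event 2 (t=10: SET count = 15): {count=15, max=44}
  after event 3 (t=18: SET count = 35): {count=35, max=44}

Answer: {count=35, max=44}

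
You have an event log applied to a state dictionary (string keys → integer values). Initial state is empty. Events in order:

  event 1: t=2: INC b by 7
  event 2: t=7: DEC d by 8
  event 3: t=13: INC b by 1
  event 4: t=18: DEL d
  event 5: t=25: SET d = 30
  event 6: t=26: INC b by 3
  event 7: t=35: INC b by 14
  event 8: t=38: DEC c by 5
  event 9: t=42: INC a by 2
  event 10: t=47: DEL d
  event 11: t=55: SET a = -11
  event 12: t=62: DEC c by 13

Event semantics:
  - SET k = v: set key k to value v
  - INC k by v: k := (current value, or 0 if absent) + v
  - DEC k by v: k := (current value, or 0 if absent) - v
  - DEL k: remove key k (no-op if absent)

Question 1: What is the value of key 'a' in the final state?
Answer: -11

Derivation:
Track key 'a' through all 12 events:
  event 1 (t=2: INC b by 7): a unchanged
  event 2 (t=7: DEC d by 8): a unchanged
  event 3 (t=13: INC b by 1): a unchanged
  event 4 (t=18: DEL d): a unchanged
  event 5 (t=25: SET d = 30): a unchanged
  event 6 (t=26: INC b by 3): a unchanged
  event 7 (t=35: INC b by 14): a unchanged
  event 8 (t=38: DEC c by 5): a unchanged
  event 9 (t=42: INC a by 2): a (absent) -> 2
  event 10 (t=47: DEL d): a unchanged
  event 11 (t=55: SET a = -11): a 2 -> -11
  event 12 (t=62: DEC c by 13): a unchanged
Final: a = -11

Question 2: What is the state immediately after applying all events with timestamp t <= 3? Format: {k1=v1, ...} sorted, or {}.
Answer: {b=7}

Derivation:
Apply events with t <= 3 (1 events):
  after event 1 (t=2: INC b by 7): {b=7}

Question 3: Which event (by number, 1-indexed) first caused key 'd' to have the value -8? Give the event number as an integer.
Looking for first event where d becomes -8:
  event 2: d (absent) -> -8  <-- first match

Answer: 2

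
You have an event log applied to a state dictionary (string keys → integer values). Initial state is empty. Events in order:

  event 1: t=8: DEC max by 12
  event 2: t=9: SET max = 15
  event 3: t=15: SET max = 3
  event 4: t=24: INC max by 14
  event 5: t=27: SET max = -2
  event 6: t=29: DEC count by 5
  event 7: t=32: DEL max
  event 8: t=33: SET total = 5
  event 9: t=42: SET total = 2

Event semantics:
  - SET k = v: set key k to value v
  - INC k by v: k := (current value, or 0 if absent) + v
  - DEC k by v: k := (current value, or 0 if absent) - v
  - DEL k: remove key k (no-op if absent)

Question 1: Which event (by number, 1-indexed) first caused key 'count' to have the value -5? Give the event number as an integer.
Looking for first event where count becomes -5:
  event 6: count (absent) -> -5  <-- first match

Answer: 6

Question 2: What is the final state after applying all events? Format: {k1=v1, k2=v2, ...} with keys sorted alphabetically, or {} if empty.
  after event 1 (t=8: DEC max by 12): {max=-12}
  after event 2 (t=9: SET max = 15): {max=15}
  after event 3 (t=15: SET max = 3): {max=3}
  after event 4 (t=24: INC max by 14): {max=17}
  after event 5 (t=27: SET max = -2): {max=-2}
  after event 6 (t=29: DEC count by 5): {count=-5, max=-2}
  after event 7 (t=32: DEL max): {count=-5}
  after event 8 (t=33: SET total = 5): {count=-5, total=5}
  after event 9 (t=42: SET total = 2): {count=-5, total=2}

Answer: {count=-5, total=2}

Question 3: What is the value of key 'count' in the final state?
Track key 'count' through all 9 events:
  event 1 (t=8: DEC max by 12): count unchanged
  event 2 (t=9: SET max = 15): count unchanged
  event 3 (t=15: SET max = 3): count unchanged
  event 4 (t=24: INC max by 14): count unchanged
  event 5 (t=27: SET max = -2): count unchanged
  event 6 (t=29: DEC count by 5): count (absent) -> -5
  event 7 (t=32: DEL max): count unchanged
  event 8 (t=33: SET total = 5): count unchanged
  event 9 (t=42: SET total = 2): count unchanged
Final: count = -5

Answer: -5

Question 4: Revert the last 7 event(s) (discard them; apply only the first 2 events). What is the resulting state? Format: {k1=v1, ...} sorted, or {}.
Answer: {max=15}

Derivation:
Keep first 2 events (discard last 7):
  after event 1 (t=8: DEC max by 12): {max=-12}
  after event 2 (t=9: SET max = 15): {max=15}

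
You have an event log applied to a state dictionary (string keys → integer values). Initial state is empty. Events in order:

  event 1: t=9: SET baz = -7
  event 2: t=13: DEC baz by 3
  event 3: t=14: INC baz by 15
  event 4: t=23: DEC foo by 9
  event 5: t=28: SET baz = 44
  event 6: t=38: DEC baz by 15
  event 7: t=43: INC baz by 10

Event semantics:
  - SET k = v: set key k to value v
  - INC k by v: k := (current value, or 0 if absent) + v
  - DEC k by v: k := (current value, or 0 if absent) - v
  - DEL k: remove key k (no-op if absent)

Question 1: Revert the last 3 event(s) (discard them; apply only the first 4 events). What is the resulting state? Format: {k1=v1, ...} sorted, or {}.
Answer: {baz=5, foo=-9}

Derivation:
Keep first 4 events (discard last 3):
  after event 1 (t=9: SET baz = -7): {baz=-7}
  after event 2 (t=13: DEC baz by 3): {baz=-10}
  after event 3 (t=14: INC baz by 15): {baz=5}
  after event 4 (t=23: DEC foo by 9): {baz=5, foo=-9}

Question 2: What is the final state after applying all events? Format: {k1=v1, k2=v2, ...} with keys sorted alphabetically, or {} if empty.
  after event 1 (t=9: SET baz = -7): {baz=-7}
  after event 2 (t=13: DEC baz by 3): {baz=-10}
  after event 3 (t=14: INC baz by 15): {baz=5}
  after event 4 (t=23: DEC foo by 9): {baz=5, foo=-9}
  after event 5 (t=28: SET baz = 44): {baz=44, foo=-9}
  after event 6 (t=38: DEC baz by 15): {baz=29, foo=-9}
  after event 7 (t=43: INC baz by 10): {baz=39, foo=-9}

Answer: {baz=39, foo=-9}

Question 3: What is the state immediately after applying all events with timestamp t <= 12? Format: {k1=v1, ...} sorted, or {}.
Apply events with t <= 12 (1 events):
  after event 1 (t=9: SET baz = -7): {baz=-7}

Answer: {baz=-7}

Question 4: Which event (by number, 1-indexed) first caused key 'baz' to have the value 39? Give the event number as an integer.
Answer: 7

Derivation:
Looking for first event where baz becomes 39:
  event 1: baz = -7
  event 2: baz = -10
  event 3: baz = 5
  event 4: baz = 5
  event 5: baz = 44
  event 6: baz = 29
  event 7: baz 29 -> 39  <-- first match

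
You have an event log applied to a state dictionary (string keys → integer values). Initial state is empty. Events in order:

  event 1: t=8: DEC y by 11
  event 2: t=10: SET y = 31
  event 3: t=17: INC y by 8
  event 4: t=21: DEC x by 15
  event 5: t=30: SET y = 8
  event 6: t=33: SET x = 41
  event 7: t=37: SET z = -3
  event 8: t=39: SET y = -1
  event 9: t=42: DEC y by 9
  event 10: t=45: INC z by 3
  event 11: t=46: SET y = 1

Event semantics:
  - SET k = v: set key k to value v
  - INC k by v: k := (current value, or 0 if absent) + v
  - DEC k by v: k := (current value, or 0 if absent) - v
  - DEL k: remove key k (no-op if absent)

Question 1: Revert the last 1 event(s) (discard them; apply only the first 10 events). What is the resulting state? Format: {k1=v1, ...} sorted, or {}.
Keep first 10 events (discard last 1):
  after event 1 (t=8: DEC y by 11): {y=-11}
  after event 2 (t=10: SET y = 31): {y=31}
  after event 3 (t=17: INC y by 8): {y=39}
  after event 4 (t=21: DEC x by 15): {x=-15, y=39}
  after event 5 (t=30: SET y = 8): {x=-15, y=8}
  after event 6 (t=33: SET x = 41): {x=41, y=8}
  after event 7 (t=37: SET z = -3): {x=41, y=8, z=-3}
  after event 8 (t=39: SET y = -1): {x=41, y=-1, z=-3}
  after event 9 (t=42: DEC y by 9): {x=41, y=-10, z=-3}
  after event 10 (t=45: INC z by 3): {x=41, y=-10, z=0}

Answer: {x=41, y=-10, z=0}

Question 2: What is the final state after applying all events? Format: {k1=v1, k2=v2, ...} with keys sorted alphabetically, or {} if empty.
Answer: {x=41, y=1, z=0}

Derivation:
  after event 1 (t=8: DEC y by 11): {y=-11}
  after event 2 (t=10: SET y = 31): {y=31}
  after event 3 (t=17: INC y by 8): {y=39}
  after event 4 (t=21: DEC x by 15): {x=-15, y=39}
  after event 5 (t=30: SET y = 8): {x=-15, y=8}
  after event 6 (t=33: SET x = 41): {x=41, y=8}
  after event 7 (t=37: SET z = -3): {x=41, y=8, z=-3}
  after event 8 (t=39: SET y = -1): {x=41, y=-1, z=-3}
  after event 9 (t=42: DEC y by 9): {x=41, y=-10, z=-3}
  after event 10 (t=45: INC z by 3): {x=41, y=-10, z=0}
  after event 11 (t=46: SET y = 1): {x=41, y=1, z=0}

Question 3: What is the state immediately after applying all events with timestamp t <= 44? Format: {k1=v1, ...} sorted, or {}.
Apply events with t <= 44 (9 events):
  after event 1 (t=8: DEC y by 11): {y=-11}
  after event 2 (t=10: SET y = 31): {y=31}
  after event 3 (t=17: INC y by 8): {y=39}
  after event 4 (t=21: DEC x by 15): {x=-15, y=39}
  after event 5 (t=30: SET y = 8): {x=-15, y=8}
  after event 6 (t=33: SET x = 41): {x=41, y=8}
  after event 7 (t=37: SET z = -3): {x=41, y=8, z=-3}
  after event 8 (t=39: SET y = -1): {x=41, y=-1, z=-3}
  after event 9 (t=42: DEC y by 9): {x=41, y=-10, z=-3}

Answer: {x=41, y=-10, z=-3}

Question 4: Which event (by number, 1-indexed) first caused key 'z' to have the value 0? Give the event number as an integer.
Looking for first event where z becomes 0:
  event 7: z = -3
  event 8: z = -3
  event 9: z = -3
  event 10: z -3 -> 0  <-- first match

Answer: 10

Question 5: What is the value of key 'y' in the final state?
Answer: 1

Derivation:
Track key 'y' through all 11 events:
  event 1 (t=8: DEC y by 11): y (absent) -> -11
  event 2 (t=10: SET y = 31): y -11 -> 31
  event 3 (t=17: INC y by 8): y 31 -> 39
  event 4 (t=21: DEC x by 15): y unchanged
  event 5 (t=30: SET y = 8): y 39 -> 8
  event 6 (t=33: SET x = 41): y unchanged
  event 7 (t=37: SET z = -3): y unchanged
  event 8 (t=39: SET y = -1): y 8 -> -1
  event 9 (t=42: DEC y by 9): y -1 -> -10
  event 10 (t=45: INC z by 3): y unchanged
  event 11 (t=46: SET y = 1): y -10 -> 1
Final: y = 1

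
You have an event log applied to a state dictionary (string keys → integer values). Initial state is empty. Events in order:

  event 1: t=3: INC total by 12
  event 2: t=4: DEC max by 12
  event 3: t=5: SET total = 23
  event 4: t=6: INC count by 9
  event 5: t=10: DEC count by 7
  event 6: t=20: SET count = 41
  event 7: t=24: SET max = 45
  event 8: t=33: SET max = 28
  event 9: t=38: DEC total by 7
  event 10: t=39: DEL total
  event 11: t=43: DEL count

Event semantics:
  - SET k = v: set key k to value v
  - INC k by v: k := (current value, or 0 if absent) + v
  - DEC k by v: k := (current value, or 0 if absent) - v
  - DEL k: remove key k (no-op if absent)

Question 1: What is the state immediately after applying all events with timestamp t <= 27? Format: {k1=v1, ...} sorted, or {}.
Answer: {count=41, max=45, total=23}

Derivation:
Apply events with t <= 27 (7 events):
  after event 1 (t=3: INC total by 12): {total=12}
  after event 2 (t=4: DEC max by 12): {max=-12, total=12}
  after event 3 (t=5: SET total = 23): {max=-12, total=23}
  after event 4 (t=6: INC count by 9): {count=9, max=-12, total=23}
  after event 5 (t=10: DEC count by 7): {count=2, max=-12, total=23}
  after event 6 (t=20: SET count = 41): {count=41, max=-12, total=23}
  after event 7 (t=24: SET max = 45): {count=41, max=45, total=23}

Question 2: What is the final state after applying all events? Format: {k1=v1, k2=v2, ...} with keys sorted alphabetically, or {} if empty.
  after event 1 (t=3: INC total by 12): {total=12}
  after event 2 (t=4: DEC max by 12): {max=-12, total=12}
  after event 3 (t=5: SET total = 23): {max=-12, total=23}
  after event 4 (t=6: INC count by 9): {count=9, max=-12, total=23}
  after event 5 (t=10: DEC count by 7): {count=2, max=-12, total=23}
  after event 6 (t=20: SET count = 41): {count=41, max=-12, total=23}
  after event 7 (t=24: SET max = 45): {count=41, max=45, total=23}
  after event 8 (t=33: SET max = 28): {count=41, max=28, total=23}
  after event 9 (t=38: DEC total by 7): {count=41, max=28, total=16}
  after event 10 (t=39: DEL total): {count=41, max=28}
  after event 11 (t=43: DEL count): {max=28}

Answer: {max=28}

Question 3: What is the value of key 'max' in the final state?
Track key 'max' through all 11 events:
  event 1 (t=3: INC total by 12): max unchanged
  event 2 (t=4: DEC max by 12): max (absent) -> -12
  event 3 (t=5: SET total = 23): max unchanged
  event 4 (t=6: INC count by 9): max unchanged
  event 5 (t=10: DEC count by 7): max unchanged
  event 6 (t=20: SET count = 41): max unchanged
  event 7 (t=24: SET max = 45): max -12 -> 45
  event 8 (t=33: SET max = 28): max 45 -> 28
  event 9 (t=38: DEC total by 7): max unchanged
  event 10 (t=39: DEL total): max unchanged
  event 11 (t=43: DEL count): max unchanged
Final: max = 28

Answer: 28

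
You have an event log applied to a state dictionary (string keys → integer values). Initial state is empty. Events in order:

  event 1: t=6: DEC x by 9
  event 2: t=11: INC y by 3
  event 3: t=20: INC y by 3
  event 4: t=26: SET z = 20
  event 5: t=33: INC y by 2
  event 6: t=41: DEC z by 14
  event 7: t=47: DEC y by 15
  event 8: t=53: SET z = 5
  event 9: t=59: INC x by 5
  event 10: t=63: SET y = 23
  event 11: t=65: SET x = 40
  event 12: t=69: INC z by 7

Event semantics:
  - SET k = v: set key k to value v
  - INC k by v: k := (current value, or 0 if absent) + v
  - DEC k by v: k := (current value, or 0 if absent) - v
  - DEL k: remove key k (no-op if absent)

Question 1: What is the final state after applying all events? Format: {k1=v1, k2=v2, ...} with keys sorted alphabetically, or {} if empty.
Answer: {x=40, y=23, z=12}

Derivation:
  after event 1 (t=6: DEC x by 9): {x=-9}
  after event 2 (t=11: INC y by 3): {x=-9, y=3}
  after event 3 (t=20: INC y by 3): {x=-9, y=6}
  after event 4 (t=26: SET z = 20): {x=-9, y=6, z=20}
  after event 5 (t=33: INC y by 2): {x=-9, y=8, z=20}
  after event 6 (t=41: DEC z by 14): {x=-9, y=8, z=6}
  after event 7 (t=47: DEC y by 15): {x=-9, y=-7, z=6}
  after event 8 (t=53: SET z = 5): {x=-9, y=-7, z=5}
  after event 9 (t=59: INC x by 5): {x=-4, y=-7, z=5}
  after event 10 (t=63: SET y = 23): {x=-4, y=23, z=5}
  after event 11 (t=65: SET x = 40): {x=40, y=23, z=5}
  after event 12 (t=69: INC z by 7): {x=40, y=23, z=12}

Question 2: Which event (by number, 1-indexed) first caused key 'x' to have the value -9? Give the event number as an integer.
Looking for first event where x becomes -9:
  event 1: x (absent) -> -9  <-- first match

Answer: 1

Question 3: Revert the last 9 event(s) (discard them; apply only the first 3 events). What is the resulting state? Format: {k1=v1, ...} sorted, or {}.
Keep first 3 events (discard last 9):
  after event 1 (t=6: DEC x by 9): {x=-9}
  after event 2 (t=11: INC y by 3): {x=-9, y=3}
  after event 3 (t=20: INC y by 3): {x=-9, y=6}

Answer: {x=-9, y=6}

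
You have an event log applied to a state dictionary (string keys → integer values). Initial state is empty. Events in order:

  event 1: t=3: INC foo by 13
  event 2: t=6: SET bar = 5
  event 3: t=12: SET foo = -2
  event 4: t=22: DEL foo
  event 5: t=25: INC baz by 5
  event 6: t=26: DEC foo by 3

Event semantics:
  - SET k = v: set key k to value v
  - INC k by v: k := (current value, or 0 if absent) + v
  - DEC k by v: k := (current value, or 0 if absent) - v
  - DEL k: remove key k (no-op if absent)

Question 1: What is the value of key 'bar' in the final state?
Answer: 5

Derivation:
Track key 'bar' through all 6 events:
  event 1 (t=3: INC foo by 13): bar unchanged
  event 2 (t=6: SET bar = 5): bar (absent) -> 5
  event 3 (t=12: SET foo = -2): bar unchanged
  event 4 (t=22: DEL foo): bar unchanged
  event 5 (t=25: INC baz by 5): bar unchanged
  event 6 (t=26: DEC foo by 3): bar unchanged
Final: bar = 5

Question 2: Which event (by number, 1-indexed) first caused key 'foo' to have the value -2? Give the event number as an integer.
Answer: 3

Derivation:
Looking for first event where foo becomes -2:
  event 1: foo = 13
  event 2: foo = 13
  event 3: foo 13 -> -2  <-- first match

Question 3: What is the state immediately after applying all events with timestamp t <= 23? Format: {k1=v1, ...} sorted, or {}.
Apply events with t <= 23 (4 events):
  after event 1 (t=3: INC foo by 13): {foo=13}
  after event 2 (t=6: SET bar = 5): {bar=5, foo=13}
  after event 3 (t=12: SET foo = -2): {bar=5, foo=-2}
  after event 4 (t=22: DEL foo): {bar=5}

Answer: {bar=5}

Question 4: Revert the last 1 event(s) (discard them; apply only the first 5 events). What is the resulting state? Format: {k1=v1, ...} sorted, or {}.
Answer: {bar=5, baz=5}

Derivation:
Keep first 5 events (discard last 1):
  after event 1 (t=3: INC foo by 13): {foo=13}
  after event 2 (t=6: SET bar = 5): {bar=5, foo=13}
  after event 3 (t=12: SET foo = -2): {bar=5, foo=-2}
  after event 4 (t=22: DEL foo): {bar=5}
  after event 5 (t=25: INC baz by 5): {bar=5, baz=5}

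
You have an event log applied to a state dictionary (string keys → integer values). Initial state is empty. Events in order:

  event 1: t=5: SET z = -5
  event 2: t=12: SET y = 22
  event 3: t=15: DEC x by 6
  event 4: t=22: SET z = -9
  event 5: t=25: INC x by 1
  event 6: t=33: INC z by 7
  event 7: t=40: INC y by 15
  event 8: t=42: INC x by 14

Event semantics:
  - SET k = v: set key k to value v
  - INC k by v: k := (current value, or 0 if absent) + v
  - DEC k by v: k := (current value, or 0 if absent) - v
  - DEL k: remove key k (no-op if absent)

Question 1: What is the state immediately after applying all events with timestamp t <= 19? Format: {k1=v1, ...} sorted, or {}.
Apply events with t <= 19 (3 events):
  after event 1 (t=5: SET z = -5): {z=-5}
  after event 2 (t=12: SET y = 22): {y=22, z=-5}
  after event 3 (t=15: DEC x by 6): {x=-6, y=22, z=-5}

Answer: {x=-6, y=22, z=-5}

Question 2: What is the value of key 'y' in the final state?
Answer: 37

Derivation:
Track key 'y' through all 8 events:
  event 1 (t=5: SET z = -5): y unchanged
  event 2 (t=12: SET y = 22): y (absent) -> 22
  event 3 (t=15: DEC x by 6): y unchanged
  event 4 (t=22: SET z = -9): y unchanged
  event 5 (t=25: INC x by 1): y unchanged
  event 6 (t=33: INC z by 7): y unchanged
  event 7 (t=40: INC y by 15): y 22 -> 37
  event 8 (t=42: INC x by 14): y unchanged
Final: y = 37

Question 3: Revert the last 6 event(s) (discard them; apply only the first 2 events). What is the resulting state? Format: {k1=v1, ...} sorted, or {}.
Keep first 2 events (discard last 6):
  after event 1 (t=5: SET z = -5): {z=-5}
  after event 2 (t=12: SET y = 22): {y=22, z=-5}

Answer: {y=22, z=-5}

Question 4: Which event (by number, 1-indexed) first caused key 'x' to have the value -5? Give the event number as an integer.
Answer: 5

Derivation:
Looking for first event where x becomes -5:
  event 3: x = -6
  event 4: x = -6
  event 5: x -6 -> -5  <-- first match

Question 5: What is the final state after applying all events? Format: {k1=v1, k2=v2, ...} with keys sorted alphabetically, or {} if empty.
Answer: {x=9, y=37, z=-2}

Derivation:
  after event 1 (t=5: SET z = -5): {z=-5}
  after event 2 (t=12: SET y = 22): {y=22, z=-5}
  after event 3 (t=15: DEC x by 6): {x=-6, y=22, z=-5}
  after event 4 (t=22: SET z = -9): {x=-6, y=22, z=-9}
  after event 5 (t=25: INC x by 1): {x=-5, y=22, z=-9}
  after event 6 (t=33: INC z by 7): {x=-5, y=22, z=-2}
  after event 7 (t=40: INC y by 15): {x=-5, y=37, z=-2}
  after event 8 (t=42: INC x by 14): {x=9, y=37, z=-2}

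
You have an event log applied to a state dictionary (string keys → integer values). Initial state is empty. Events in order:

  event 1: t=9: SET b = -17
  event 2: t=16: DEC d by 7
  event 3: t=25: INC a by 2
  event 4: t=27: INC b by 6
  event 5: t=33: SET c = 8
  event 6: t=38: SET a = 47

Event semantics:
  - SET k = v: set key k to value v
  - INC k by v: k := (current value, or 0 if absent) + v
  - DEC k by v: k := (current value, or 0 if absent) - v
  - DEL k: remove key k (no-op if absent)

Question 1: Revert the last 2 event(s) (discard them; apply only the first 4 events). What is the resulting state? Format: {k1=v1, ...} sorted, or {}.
Answer: {a=2, b=-11, d=-7}

Derivation:
Keep first 4 events (discard last 2):
  after event 1 (t=9: SET b = -17): {b=-17}
  after event 2 (t=16: DEC d by 7): {b=-17, d=-7}
  after event 3 (t=25: INC a by 2): {a=2, b=-17, d=-7}
  after event 4 (t=27: INC b by 6): {a=2, b=-11, d=-7}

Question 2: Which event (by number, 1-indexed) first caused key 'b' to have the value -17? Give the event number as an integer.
Answer: 1

Derivation:
Looking for first event where b becomes -17:
  event 1: b (absent) -> -17  <-- first match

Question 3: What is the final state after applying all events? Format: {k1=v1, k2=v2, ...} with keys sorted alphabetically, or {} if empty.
  after event 1 (t=9: SET b = -17): {b=-17}
  after event 2 (t=16: DEC d by 7): {b=-17, d=-7}
  after event 3 (t=25: INC a by 2): {a=2, b=-17, d=-7}
  after event 4 (t=27: INC b by 6): {a=2, b=-11, d=-7}
  after event 5 (t=33: SET c = 8): {a=2, b=-11, c=8, d=-7}
  after event 6 (t=38: SET a = 47): {a=47, b=-11, c=8, d=-7}

Answer: {a=47, b=-11, c=8, d=-7}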